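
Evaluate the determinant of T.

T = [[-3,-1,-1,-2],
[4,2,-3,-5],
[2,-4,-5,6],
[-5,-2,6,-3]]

Expand along row 1:
  + (-3) · M_11   where M_11 = det([2 -3 -5; -4 -5 6; -2 6 -3]) = 200
  − (-1) · M_12   where M_12 = det([4 -3 -5; 2 -5 6; -5 6 -3]) = 53
  + (-1) · M_13   where M_13 = det([4 2 -5; 2 -4 6; -5 -2 -3]) = 168
  − (-2) · M_14   where M_14 = det([4 2 -3; 2 -4 -5; -5 -2 6]) = -38
det = (+1)·(-3)·(200) + (-1)·(-1)·(53) + (+1)·(-1)·(168) + (-1)·(-2)·(-38) = -791

|T| = -791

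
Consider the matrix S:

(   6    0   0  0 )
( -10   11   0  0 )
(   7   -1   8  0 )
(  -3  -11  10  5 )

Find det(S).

2640

S is lower triangular, so det(S) is the product of the diagonal entries:
det = (6) · (11) · (8) · (5) = 2640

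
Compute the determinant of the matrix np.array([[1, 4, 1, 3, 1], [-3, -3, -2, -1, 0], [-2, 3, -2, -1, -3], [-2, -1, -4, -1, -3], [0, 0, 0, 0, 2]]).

Expand along row 5 (it has 4 zeros):
  + (2) · M_55   where M_55 = det([1 4 1 3; -3 -3 -2 -1; -2 3 -2 -1; -2 -1 -4 -1]) = -106
det = (+1)·(2)·(-106) = -212

-212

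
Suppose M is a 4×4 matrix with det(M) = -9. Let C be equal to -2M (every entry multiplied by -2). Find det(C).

For a 4×4 matrix, det(-2M) = (-2)^4·det(M) = 16·det(M).
det(C) = (16)·(-9) = -144

det(C) = -144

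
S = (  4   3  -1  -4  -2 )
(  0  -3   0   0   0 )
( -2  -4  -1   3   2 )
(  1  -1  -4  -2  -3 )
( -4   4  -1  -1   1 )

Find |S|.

|S| = -423

Expand along row 2 (it has 4 zeros):
  + (-3) · M_22   where M_22 = det([4 -1 -4 -2; -2 -1 3 2; 1 -4 -2 -3; -4 -1 -1 1]) = 141
det = (+1)·(-3)·(141) = -423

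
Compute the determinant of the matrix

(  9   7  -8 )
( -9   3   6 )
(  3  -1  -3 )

Expand along row 1:
  + 9 · |3 6; -1 -3| = 9·(-9 − (-6)) = -27
  − 7 · |-9 6; 3 -3| = −7·(27 − 18) = -63
  + (-8) · |-9 3; 3 -1| = (-8)·(9 − 9) = 0
Sum: (-27) + (-63) + (0) = -90

-90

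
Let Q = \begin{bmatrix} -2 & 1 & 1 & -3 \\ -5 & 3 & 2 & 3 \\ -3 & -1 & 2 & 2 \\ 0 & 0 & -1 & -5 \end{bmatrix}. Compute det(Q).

Expand along row 4 (it has 2 zeros):
  − (-1) · M_43   where M_43 = det([-2 1 -3; -5 3 3; -3 -1 2]) = -59
  + (-5) · M_44   where M_44 = det([-2 1 1; -5 3 2; -3 -1 2]) = 2
det = (-1)·(-1)·(-59) + (+1)·(-5)·(2) = -69

|Q| = -69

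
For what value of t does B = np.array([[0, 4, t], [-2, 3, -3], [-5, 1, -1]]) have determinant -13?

-5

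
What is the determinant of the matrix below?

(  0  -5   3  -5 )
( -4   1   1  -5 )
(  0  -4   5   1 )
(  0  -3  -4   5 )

The determinant is -996.

Expand along column 1 (it has 3 zeros):
  − (-4) · M_21   where M_21 = det([-5 3 -5; -4 5 1; -3 -4 5]) = -249
det = (-1)·(-4)·(-249) = -996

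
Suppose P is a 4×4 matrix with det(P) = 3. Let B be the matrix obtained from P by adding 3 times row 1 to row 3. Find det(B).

Adding a multiple of one row to another leaves the determinant unchanged.
det(B) = (1)·(3) = 3

det(B) = 3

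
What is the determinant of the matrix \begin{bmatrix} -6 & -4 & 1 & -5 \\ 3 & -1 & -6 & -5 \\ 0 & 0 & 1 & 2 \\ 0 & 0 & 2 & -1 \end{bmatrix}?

The matrix is block upper-triangular with a 2×2 block and a 2×2 block on the diagonal, so its determinant equals the product of the determinants of the diagonal blocks.
det of the 2×2 block = 18
det of the 2×2 block = -5
det = (18)·(-5) = -90

-90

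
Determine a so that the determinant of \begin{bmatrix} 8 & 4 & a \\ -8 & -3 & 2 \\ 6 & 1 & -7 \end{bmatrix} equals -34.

a = -1

Expanding along the row containing a, det(B) is linear in a: det(B) = (10)·a + (-24).
Set (10)·a + (-24) = -34  ⇒  (10)·a = -10  ⇒  a = -1.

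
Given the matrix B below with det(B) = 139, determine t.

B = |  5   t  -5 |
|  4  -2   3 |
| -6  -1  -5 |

-3

Expanding along the column containing t, det(B) is linear in t: det(B) = (2)·t + (145).
Set (2)·t + (145) = 139  ⇒  (2)·t = -6  ⇒  t = -3.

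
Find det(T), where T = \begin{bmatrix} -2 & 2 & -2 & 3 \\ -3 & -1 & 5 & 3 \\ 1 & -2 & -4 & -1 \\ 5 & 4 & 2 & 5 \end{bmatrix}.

Expand along row 1:
  + (-2) · M_11   where M_11 = det([-1 5 3; -2 -4 -1; 4 2 5]) = 84
  − (2) · M_12   where M_12 = det([-3 5 3; 1 -4 -1; 5 2 5]) = 70
  + (-2) · M_13   where M_13 = det([-3 -1 3; 1 -2 -1; 5 4 5]) = 70
  − (3) · M_14   where M_14 = det([-3 -1 5; 1 -2 -4; 5 4 2]) = 56
det = (+1)·(-2)·(84) + (-1)·(2)·(70) + (+1)·(-2)·(70) + (-1)·(3)·(56) = -616

det(T) = -616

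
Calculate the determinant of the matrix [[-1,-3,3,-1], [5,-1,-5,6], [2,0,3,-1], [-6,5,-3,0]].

267

Expand along row 3 (it has 1 zero):
  + (2) · M_31   where M_31 = det([-3 3 -1; -1 -5 6; 5 -3 0]) = 8
  + (3) · M_33   where M_33 = det([-1 -3 -1; 5 -1 6; -6 5 0]) = 119
  − (-1) · M_34   where M_34 = det([-1 -3 3; 5 -1 -5; -6 5 -3]) = -106
det = (+1)·(2)·(8) + (+1)·(3)·(119) + (-1)·(-1)·(-106) = 267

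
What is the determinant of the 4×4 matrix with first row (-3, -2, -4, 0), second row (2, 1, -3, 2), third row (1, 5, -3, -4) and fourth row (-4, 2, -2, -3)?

-278

Expand along row 1 (it has 1 zero):
  + (-3) · M_11   where M_11 = det([1 -3 2; 5 -3 -4; 2 -2 -3]) = -28
  − (-2) · M_12   where M_12 = det([2 -3 2; 1 -3 -4; -4 -2 -3]) = -83
  + (-4) · M_13   where M_13 = det([2 1 2; 1 5 -4; -4 2 -3]) = 49
det = (+1)·(-3)·(-28) + (-1)·(-2)·(-83) + (+1)·(-4)·(49) = -278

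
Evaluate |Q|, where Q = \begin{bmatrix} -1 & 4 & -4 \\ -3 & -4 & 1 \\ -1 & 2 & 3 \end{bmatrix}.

Expand along column 1:
  + (-1) · |-4 1; 2 3| = (-1)·(-12 − 2) = 14
  − (-3) · |4 -4; 2 3| = −(-3)·(12 − (-8)) = 60
  + (-1) · |4 -4; -4 1| = (-1)·(4 − 16) = 12
Sum: (14) + (60) + (12) = 86

The determinant is 86.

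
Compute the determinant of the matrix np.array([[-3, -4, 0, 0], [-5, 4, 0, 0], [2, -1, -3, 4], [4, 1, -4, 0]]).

-512

The matrix is block lower-triangular with a 2×2 block and a 2×2 block on the diagonal, so its determinant equals the product of the determinants of the diagonal blocks.
det of the 2×2 block = -32
det of the 2×2 block = 16
det = (-32)·(16) = -512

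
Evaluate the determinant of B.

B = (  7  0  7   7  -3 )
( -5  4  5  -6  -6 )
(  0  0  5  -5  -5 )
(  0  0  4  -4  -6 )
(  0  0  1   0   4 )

det(B) = 280

B is block upper-triangular with a 2×2 block and a 3×3 block on the diagonal, so its determinant equals the product of the determinants of the diagonal blocks.
det of the 2×2 block = 28
det of the 3×3 block = 10
det = (28)·(10) = 280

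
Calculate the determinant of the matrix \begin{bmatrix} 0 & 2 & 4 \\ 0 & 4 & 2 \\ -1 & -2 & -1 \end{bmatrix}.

Expand along column 1:
  + (-1) · |2 4; 4 2| = (-1)·(4 − 16) = 12

12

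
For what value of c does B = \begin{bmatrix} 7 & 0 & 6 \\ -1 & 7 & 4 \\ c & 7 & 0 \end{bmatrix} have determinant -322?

2

Expanding along the row containing c, det(B) is linear in c: det(B) = (-42)·c + (-238).
Set (-42)·c + (-238) = -322  ⇒  (-42)·c = -84  ⇒  c = 2.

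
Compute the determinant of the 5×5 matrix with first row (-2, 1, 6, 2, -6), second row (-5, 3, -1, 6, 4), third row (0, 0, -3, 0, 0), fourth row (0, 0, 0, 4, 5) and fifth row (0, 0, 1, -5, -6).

The determinant is 3.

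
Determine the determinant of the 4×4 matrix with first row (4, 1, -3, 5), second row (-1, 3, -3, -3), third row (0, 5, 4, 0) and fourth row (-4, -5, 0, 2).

882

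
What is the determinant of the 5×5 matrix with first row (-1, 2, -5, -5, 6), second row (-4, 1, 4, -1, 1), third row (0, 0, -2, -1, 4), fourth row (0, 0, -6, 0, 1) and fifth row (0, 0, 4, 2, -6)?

-84

The matrix is block upper-triangular with a 2×2 block and a 3×3 block on the diagonal, so its determinant equals the product of the determinants of the diagonal blocks.
det of the 2×2 block = 7
det of the 3×3 block = -12
det = (7)·(-12) = -84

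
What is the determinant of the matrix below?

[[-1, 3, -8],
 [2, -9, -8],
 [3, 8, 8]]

Expand along row 1:
  + (-1) · |-9 -8; 8 8| = (-1)·(-72 − (-64)) = 8
  − 3 · |2 -8; 3 8| = −3·(16 − (-24)) = -120
  + (-8) · |2 -9; 3 8| = (-8)·(16 − (-27)) = -344
Sum: (8) + (-120) + (-344) = -456

-456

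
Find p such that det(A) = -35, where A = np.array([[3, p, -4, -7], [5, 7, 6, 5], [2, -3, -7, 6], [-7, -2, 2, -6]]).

Expanding along the row containing p, det(A) is linear in p: det(A) = (255)·p + (985).
Set (255)·p + (985) = -35  ⇒  (255)·p = -1020  ⇒  p = -4.

-4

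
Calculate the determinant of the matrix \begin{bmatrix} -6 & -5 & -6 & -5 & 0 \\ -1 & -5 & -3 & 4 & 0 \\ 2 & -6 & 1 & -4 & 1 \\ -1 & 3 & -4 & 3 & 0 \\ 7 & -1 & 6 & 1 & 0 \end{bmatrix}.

The determinant is 1072.

Expand along column 5 (it has 4 zeros):
  + (1) · M_35   where M_35 = det([-6 -5 -6 -5; -1 -5 -3 4; -1 3 -4 3; 7 -1 6 1]) = 1072
det = (+1)·(1)·(1072) = 1072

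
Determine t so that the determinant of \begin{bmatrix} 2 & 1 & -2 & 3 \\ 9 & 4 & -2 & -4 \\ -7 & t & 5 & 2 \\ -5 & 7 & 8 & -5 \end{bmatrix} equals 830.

-2

Expanding along the row containing t, det(B) is linear in t: det(B) = (-140)·t + (550).
Set (-140)·t + (550) = 830  ⇒  (-140)·t = 280  ⇒  t = -2.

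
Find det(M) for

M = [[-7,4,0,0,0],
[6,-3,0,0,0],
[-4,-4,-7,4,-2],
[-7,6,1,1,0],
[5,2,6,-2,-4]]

M is block lower-triangular with a 2×2 block and a 3×3 block on the diagonal, so its determinant equals the product of the determinants of the diagonal blocks.
det of the 2×2 block = -3
det of the 3×3 block = 60
det = (-3)·(60) = -180

-180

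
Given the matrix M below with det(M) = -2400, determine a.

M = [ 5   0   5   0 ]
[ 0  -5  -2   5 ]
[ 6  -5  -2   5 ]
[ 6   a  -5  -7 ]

a = -9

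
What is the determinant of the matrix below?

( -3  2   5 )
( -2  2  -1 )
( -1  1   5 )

The determinant is -11.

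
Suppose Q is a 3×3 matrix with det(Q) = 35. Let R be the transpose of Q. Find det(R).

The determinant is 35.

det(Qᵀ) = det(Q).
det(R) = (1)·(35) = 35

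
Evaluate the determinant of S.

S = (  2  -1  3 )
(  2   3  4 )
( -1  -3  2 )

35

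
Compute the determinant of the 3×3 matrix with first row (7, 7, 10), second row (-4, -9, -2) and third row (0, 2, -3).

53

Expand along row 3:
  − 2 · |7 10; -4 -2| = −2·(-14 − (-40)) = -52
  + (-3) · |7 7; -4 -9| = (-3)·(-63 − (-28)) = 105
Sum: (-52) + (105) = 53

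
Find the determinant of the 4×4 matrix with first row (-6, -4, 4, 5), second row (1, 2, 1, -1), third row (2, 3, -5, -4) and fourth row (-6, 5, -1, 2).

Expand along row 1:
  + (-6) · M_11   where M_11 = det([2 1 -1; 3 -5 -4; 5 -1 2]) = -76
  − (-4) · M_12   where M_12 = det([1 1 -1; 2 -5 -4; -6 -1 2]) = 38
  + (4) · M_13   where M_13 = det([1 2 -1; 2 3 -4; -6 5 2]) = 38
  − (5) · M_14   where M_14 = det([1 2 1; 2 3 -5; -6 5 -1]) = 114
det = (+1)·(-6)·(-76) + (-1)·(-4)·(38) + (+1)·(4)·(38) + (-1)·(5)·(114) = 190

The determinant is 190.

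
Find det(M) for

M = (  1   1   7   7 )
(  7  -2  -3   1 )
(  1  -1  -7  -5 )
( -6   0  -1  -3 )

Expand along row 4 (it has 1 zero):
  − (-6) · M_41   where M_41 = det([1 7 7; -2 -3 1; -1 -7 -5]) = 22
  − (-1) · M_43   where M_43 = det([1 1 7; 7 -2 1; 1 -1 -5]) = 12
  + (-3) · M_44   where M_44 = det([1 1 7; 7 -2 -3; 1 -1 -7]) = 22
det = (-1)·(-6)·(22) + (-1)·(-1)·(12) + (+1)·(-3)·(22) = 78

78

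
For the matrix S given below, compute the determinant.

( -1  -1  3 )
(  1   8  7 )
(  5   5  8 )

Expand along row 1:
  + (-1) · |8 7; 5 8| = (-1)·(64 − 35) = -29
  − (-1) · |1 7; 5 8| = −(-1)·(8 − 35) = -27
  + 3 · |1 8; 5 5| = 3·(5 − 40) = -105
Sum: (-29) + (-27) + (-105) = -161

The determinant is -161.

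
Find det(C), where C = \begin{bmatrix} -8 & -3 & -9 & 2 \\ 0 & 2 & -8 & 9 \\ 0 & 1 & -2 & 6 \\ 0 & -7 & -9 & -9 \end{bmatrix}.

det(C) = -1608

Expand along column 1 (it has 3 zeros):
  + (-8) · M_11   where M_11 = det([2 -8 9; 1 -2 6; -7 -9 -9]) = 201
det = (+1)·(-8)·(201) = -1608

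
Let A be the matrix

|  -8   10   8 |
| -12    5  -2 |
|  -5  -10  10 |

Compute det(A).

2220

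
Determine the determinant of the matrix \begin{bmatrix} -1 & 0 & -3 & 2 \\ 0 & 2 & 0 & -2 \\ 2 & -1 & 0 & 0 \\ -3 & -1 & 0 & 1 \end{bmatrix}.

-18

Expand along column 3 (it has 3 zeros):
  + (-3) · M_13   where M_13 = det([0 2 -2; 2 -1 0; -3 -1 1]) = 6
det = (+1)·(-3)·(6) = -18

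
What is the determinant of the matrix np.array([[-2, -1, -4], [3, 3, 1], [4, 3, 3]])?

The determinant is 5.

Expand along column 1:
  + (-2) · |3 1; 3 3| = (-2)·(9 − 3) = -12
  − 3 · |-1 -4; 3 3| = −3·(-3 − (-12)) = -27
  + 4 · |-1 -4; 3 1| = 4·(-1 − (-12)) = 44
Sum: (-12) + (-27) + (44) = 5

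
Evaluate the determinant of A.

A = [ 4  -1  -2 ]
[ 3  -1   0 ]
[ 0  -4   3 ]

|A| = 21

Expand along column 1:
  + 4 · |-1 0; -4 3| = 4·(-3 − 0) = -12
  − 3 · |-1 -2; -4 3| = −3·(-3 − 8) = 33
Sum: (-12) + (33) = 21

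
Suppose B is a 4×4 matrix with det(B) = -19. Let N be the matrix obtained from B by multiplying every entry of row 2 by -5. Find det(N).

det(N) = 95

Scaling one row by -5 multiplies the determinant by -5.
det(N) = (-5)·(-19) = 95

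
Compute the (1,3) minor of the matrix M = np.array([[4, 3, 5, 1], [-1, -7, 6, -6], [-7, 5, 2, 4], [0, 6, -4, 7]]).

-102

Delete row 1 and column 3; the remaining 3×3 submatrix is [-1 -7 -6; -7 5 4; 0 6 7].
Its determinant is -102.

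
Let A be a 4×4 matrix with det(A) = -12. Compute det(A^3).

-1728

det(A^3) = (det A)^3 = (-12)^3 = -1728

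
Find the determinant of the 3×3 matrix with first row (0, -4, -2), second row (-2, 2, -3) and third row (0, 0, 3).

-24

Expand along column 1:
  − (-2) · |-4 -2; 0 3| = −(-2)·(-12 − 0) = -24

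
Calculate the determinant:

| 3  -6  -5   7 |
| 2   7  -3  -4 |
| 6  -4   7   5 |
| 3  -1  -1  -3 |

-3009

Expand along row 1:
  + (3) · M_11   where M_11 = det([7 -3 -4; -4 7 5; -1 -1 -3]) = -105
  − (-6) · M_12   where M_12 = det([2 -3 -4; 6 7 5; 3 -1 -3]) = -23
  + (-5) · M_13   where M_13 = det([2 7 -4; 6 -4 5; 3 -1 -3]) = 241
  − (7) · M_14   where M_14 = det([2 7 -3; 6 -4 7; 3 -1 -1]) = 193
det = (+1)·(3)·(-105) + (-1)·(-6)·(-23) + (+1)·(-5)·(241) + (-1)·(7)·(193) = -3009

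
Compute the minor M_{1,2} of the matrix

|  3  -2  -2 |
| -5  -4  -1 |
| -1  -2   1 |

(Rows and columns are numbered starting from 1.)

Delete row 1 and column 2; the remaining 2×2 submatrix is [-5 -1; -1 1].
Its determinant is (-5)·1 − (-1)·(-1) = -6.

The minor is -6.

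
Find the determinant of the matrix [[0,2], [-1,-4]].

2

det = 0·(-4) − 2·(-1) = 0 − (-2) = 2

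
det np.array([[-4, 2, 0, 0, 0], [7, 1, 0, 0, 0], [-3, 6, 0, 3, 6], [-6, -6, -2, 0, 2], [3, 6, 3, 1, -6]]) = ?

The matrix is block lower-triangular with a 2×2 block and a 3×3 block on the diagonal, so its determinant equals the product of the determinants of the diagonal blocks.
det of the 2×2 block = -18
det of the 3×3 block = -30
det = (-18)·(-30) = 540

540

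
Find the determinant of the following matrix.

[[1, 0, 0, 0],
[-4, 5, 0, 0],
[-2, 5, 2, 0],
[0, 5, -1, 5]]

The determinant is 50.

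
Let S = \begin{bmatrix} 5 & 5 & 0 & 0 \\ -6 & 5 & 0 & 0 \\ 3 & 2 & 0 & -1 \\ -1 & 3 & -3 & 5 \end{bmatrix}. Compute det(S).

det(S) = -165

S is block lower-triangular with a 2×2 block and a 2×2 block on the diagonal, so its determinant equals the product of the determinants of the diagonal blocks.
det of the 2×2 block = 55
det of the 2×2 block = -3
det = (55)·(-3) = -165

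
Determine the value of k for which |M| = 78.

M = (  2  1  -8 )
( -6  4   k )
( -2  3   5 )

k = 9

Expanding along the row containing k, det(M) is linear in k: det(M) = (-8)·k + (150).
Set (-8)·k + (150) = 78  ⇒  (-8)·k = -72  ⇒  k = 9.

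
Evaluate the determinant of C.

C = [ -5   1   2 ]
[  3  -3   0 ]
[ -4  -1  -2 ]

|C| = -54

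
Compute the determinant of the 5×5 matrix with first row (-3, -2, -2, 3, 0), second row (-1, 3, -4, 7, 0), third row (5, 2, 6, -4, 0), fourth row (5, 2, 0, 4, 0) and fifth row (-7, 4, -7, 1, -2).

676

Expand along column 5 (it has 4 zeros):
  + (-2) · M_55   where M_55 = det([-3 -2 -2 3; -1 3 -4 7; 5 2 6 -4; 5 2 0 4]) = -338
det = (+1)·(-2)·(-338) = 676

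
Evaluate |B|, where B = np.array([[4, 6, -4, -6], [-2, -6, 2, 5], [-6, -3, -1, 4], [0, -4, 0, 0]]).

det(B) = -224

Expand along row 4 (it has 3 zeros):
  + (-4) · M_42   where M_42 = det([4 -4 -6; -2 2 5; -6 -1 4]) = 56
det = (+1)·(-4)·(56) = -224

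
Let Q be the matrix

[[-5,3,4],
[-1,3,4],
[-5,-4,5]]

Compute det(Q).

|Q| = -124

Expand along column 1:
  + (-5) · |3 4; -4 5| = (-5)·(15 − (-16)) = -155
  − (-1) · |3 4; -4 5| = −(-1)·(15 − (-16)) = 31
  + (-5) · |3 4; 3 4| = (-5)·(12 − 12) = 0
Sum: (-155) + (31) + (0) = -124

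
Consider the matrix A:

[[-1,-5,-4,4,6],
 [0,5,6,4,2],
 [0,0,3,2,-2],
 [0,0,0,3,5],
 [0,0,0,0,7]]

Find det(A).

A is upper triangular, so det(A) is the product of the diagonal entries:
det = (-1) · (5) · (3) · (3) · (7) = -315

The determinant is -315.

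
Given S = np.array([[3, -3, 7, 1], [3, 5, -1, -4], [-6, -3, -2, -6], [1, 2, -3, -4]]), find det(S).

det(S) = -716

Expand along row 1:
  + (3) · M_11   where M_11 = det([5 -1 -4; -3 -2 -6; 2 -3 -4]) = -78
  − (-3) · M_12   where M_12 = det([3 -1 -4; -6 -2 -6; 1 -3 -4]) = -80
  + (7) · M_13   where M_13 = det([3 5 -4; -6 -3 -6; 1 2 -4]) = -42
  − (1) · M_14   where M_14 = det([3 5 -1; -6 -3 -2; 1 2 -3]) = -52
det = (+1)·(3)·(-78) + (-1)·(-3)·(-80) + (+1)·(7)·(-42) + (-1)·(1)·(-52) = -716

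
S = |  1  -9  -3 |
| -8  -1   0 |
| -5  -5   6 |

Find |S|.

The determinant is -543.

Expand along column 3:
  + (-3) · |-8 -1; -5 -5| = (-3)·(40 − 5) = -105
  + 6 · |1 -9; -8 -1| = 6·(-1 − 72) = -438
Sum: (-105) + (-438) = -543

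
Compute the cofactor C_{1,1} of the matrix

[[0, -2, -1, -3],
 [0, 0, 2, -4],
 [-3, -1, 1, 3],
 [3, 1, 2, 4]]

Delete row 1 and column 1; the remaining 3×3 submatrix is [0 2 -4; -1 1 3; 1 2 4].
Its determinant is 26.
The cofactor carries sign (−1)^(1+1) = +1, so C_{1,1} = +(26) = 26.

26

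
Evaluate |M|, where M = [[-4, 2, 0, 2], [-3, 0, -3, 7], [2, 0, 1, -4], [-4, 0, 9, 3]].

The determinant is -14.

Expand along column 2 (it has 3 zeros):
  − (2) · M_12   where M_12 = det([-3 -3 7; 2 1 -4; -4 9 3]) = 7
det = (-1)·(2)·(7) = -14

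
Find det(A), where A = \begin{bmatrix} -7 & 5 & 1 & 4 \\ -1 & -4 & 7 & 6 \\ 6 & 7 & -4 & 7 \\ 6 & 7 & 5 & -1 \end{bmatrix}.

Expand along row 1:
  + (-7) · M_11   where M_11 = det([-4 7 6; 7 -4 7; 7 5 -1]) = 894
  − (5) · M_12   where M_12 = det([-1 7 6; 6 -4 7; 6 5 -1]) = 691
  + (1) · M_13   where M_13 = det([-1 -4 6; 6 7 7; 6 7 -1]) = -136
  − (4) · M_14   where M_14 = det([-1 -4 7; 6 7 -4; 6 7 5]) = 153
det = (+1)·(-7)·(894) + (-1)·(5)·(691) + (+1)·(1)·(-136) + (-1)·(4)·(153) = -10461

-10461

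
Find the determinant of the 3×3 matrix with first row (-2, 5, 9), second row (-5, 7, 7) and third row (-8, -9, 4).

547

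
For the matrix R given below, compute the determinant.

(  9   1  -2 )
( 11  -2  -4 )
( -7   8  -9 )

Expand along row 1:
  + 9 · |-2 -4; 8 -9| = 9·(18 − (-32)) = 450
  − 1 · |11 -4; -7 -9| = −1·(-99 − 28) = 127
  + (-2) · |11 -2; -7 8| = (-2)·(88 − 14) = -148
Sum: (450) + (127) + (-148) = 429

429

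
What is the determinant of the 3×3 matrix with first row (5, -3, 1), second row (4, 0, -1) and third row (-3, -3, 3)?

The determinant is 0.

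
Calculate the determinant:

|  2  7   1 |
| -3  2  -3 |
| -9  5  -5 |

97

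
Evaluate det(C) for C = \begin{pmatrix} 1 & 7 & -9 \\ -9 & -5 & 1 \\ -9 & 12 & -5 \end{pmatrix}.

1012

Expand along column 1:
  + 1 · |-5 1; 12 -5| = 1·(25 − 12) = 13
  − (-9) · |7 -9; 12 -5| = −(-9)·(-35 − (-108)) = 657
  + (-9) · |7 -9; -5 1| = (-9)·(7 − 45) = 342
Sum: (13) + (657) + (342) = 1012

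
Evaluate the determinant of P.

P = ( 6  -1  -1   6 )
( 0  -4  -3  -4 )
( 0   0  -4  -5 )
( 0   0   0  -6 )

P is upper triangular, so det(P) is the product of the diagonal entries:
det = (6) · (-4) · (-4) · (-6) = -576

The determinant is -576.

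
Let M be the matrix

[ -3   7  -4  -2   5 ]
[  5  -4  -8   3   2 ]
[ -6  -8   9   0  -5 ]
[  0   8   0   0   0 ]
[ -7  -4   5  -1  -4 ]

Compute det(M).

-3528

Expand along row 4 (it has 4 zeros):
  + (8) · M_42   where M_42 = det([-3 -4 -2 5; 5 -8 3 2; -6 9 0 -5; -7 5 -1 -4]) = -441
det = (+1)·(8)·(-441) = -3528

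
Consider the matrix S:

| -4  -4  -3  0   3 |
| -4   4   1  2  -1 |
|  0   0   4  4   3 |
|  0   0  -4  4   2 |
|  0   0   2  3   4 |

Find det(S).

The determinant is -1920.

S is block upper-triangular with a 2×2 block and a 3×3 block on the diagonal, so its determinant equals the product of the determinants of the diagonal blocks.
det of the 2×2 block = -32
det of the 3×3 block = 60
det = (-32)·(60) = -1920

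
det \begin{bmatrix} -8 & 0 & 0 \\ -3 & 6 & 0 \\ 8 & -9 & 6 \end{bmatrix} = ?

-288

The matrix is lower triangular, so the determinant is the product of the diagonal entries:
det = (-8) · (6) · (6) = -288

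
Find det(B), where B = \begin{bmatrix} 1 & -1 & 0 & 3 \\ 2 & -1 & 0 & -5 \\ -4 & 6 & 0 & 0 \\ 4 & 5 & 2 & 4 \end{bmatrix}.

Expand along column 3 (it has 3 zeros):
  − (2) · M_43   where M_43 = det([1 -1 3; 2 -1 -5; -4 6 0]) = 34
det = (-1)·(2)·(34) = -68

-68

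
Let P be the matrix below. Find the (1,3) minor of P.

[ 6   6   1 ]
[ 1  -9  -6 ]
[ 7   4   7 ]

Delete row 1 and column 3; the remaining 2×2 submatrix is [1 -9; 7 4].
Its determinant is 1·4 − (-9)·7 = 67.

The minor is 67.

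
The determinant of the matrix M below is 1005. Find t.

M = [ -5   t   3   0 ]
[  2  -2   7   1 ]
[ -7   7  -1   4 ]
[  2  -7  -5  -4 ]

t = 6

Expanding along the row containing t, det(M) is linear in t: det(M) = (55)·t + (675).
Set (55)·t + (675) = 1005  ⇒  (55)·t = 330  ⇒  t = 6.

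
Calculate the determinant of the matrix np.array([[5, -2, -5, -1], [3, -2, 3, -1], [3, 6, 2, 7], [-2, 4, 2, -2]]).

Expand along row 1:
  + (5) · M_11   where M_11 = det([-2 3 -1; 6 2 7; 4 2 -2]) = 152
  − (-2) · M_12   where M_12 = det([3 3 -1; 3 2 7; -2 2 -2]) = -88
  + (-5) · M_13   where M_13 = det([3 -2 -1; 3 6 7; -2 4 -2]) = -128
  − (-1) · M_14   where M_14 = det([3 -2 3; 3 6 2; -2 4 2]) = 104
det = (+1)·(5)·(152) + (-1)·(-2)·(-88) + (+1)·(-5)·(-128) + (-1)·(-1)·(104) = 1328

1328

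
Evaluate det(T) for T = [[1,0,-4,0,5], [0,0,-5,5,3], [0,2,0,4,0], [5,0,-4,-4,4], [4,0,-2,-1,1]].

Expand along column 2 (it has 4 zeros):
  − (2) · M_32   where M_32 = det([1 -4 0 5; 0 -5 5 3; 5 -4 -4 4; 4 -2 -1 1]) = -105
det = (-1)·(2)·(-105) = 210

210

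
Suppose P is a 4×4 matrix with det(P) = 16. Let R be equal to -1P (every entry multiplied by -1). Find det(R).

|R| = 16

For a 4×4 matrix, det(-1P) = (-1)^4·det(P) = 1·det(P).
det(R) = (1)·(16) = 16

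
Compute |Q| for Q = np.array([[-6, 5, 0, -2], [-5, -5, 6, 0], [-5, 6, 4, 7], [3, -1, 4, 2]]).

Expand along row 1 (it has 1 zero):
  + (-6) · M_11   where M_11 = det([-5 6 0; 6 4 7; -1 4 2]) = -14
  − (5) · M_12   where M_12 = det([-5 6 0; -5 4 7; 3 4 2]) = 286
  − (-2) · M_14   where M_14 = det([-5 -5 6; -5 6 4; 3 -1 4]) = -378
det = (+1)·(-6)·(-14) + (-1)·(5)·(286) + (-1)·(-2)·(-378) = -2102

|Q| = -2102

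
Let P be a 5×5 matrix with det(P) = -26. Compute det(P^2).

676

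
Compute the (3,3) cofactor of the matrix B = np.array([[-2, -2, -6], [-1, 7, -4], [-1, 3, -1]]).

-16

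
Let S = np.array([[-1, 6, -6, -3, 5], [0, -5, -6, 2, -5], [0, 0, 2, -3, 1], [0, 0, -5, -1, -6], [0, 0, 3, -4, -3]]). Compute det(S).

S is block upper-triangular with a 2×2 block and a 3×3 block on the diagonal, so its determinant equals the product of the determinants of the diagonal blocks.
det of the 2×2 block = 5
det of the 3×3 block = 80
det = (5)·(80) = 400

|S| = 400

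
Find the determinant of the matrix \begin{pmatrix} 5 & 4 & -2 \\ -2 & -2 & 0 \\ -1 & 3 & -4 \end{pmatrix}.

24

Expand along row 2:
  − (-2) · |4 -2; 3 -4| = −(-2)·(-16 − (-6)) = -20
  + (-2) · |5 -2; -1 -4| = (-2)·(-20 − 2) = 44
Sum: (-20) + (44) = 24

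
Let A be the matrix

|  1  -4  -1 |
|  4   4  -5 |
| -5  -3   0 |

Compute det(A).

-123

Expand along row 3:
  + (-5) · |-4 -1; 4 -5| = (-5)·(20 − (-4)) = -120
  − (-3) · |1 -1; 4 -5| = −(-3)·(-5 − (-4)) = -3
Sum: (-120) + (-3) = -123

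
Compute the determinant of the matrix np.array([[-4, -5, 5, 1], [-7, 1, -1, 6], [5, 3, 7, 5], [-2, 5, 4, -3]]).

Expand along row 1:
  + (-4) · M_11   where M_11 = det([1 -1 6; 3 7 5; 5 4 -3]) = -213
  − (-5) · M_12   where M_12 = det([-7 -1 6; 5 7 5; -2 4 -3]) = 486
  + (5) · M_13   where M_13 = det([-7 1 6; 5 3 5; -2 5 -3]) = 429
  − (1) · M_14   where M_14 = det([-7 1 -1; 5 3 7; -2 5 4]) = 96
det = (+1)·(-4)·(-213) + (-1)·(-5)·(486) + (+1)·(5)·(429) + (-1)·(1)·(96) = 5331

The determinant is 5331.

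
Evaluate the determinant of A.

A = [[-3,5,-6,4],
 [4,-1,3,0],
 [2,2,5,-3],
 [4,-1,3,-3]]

291

Expand along row 2 (it has 1 zero):
  − (4) · M_21   where M_21 = det([5 -6 4; 2 5 -3; -1 3 -3]) = -40
  + (-1) · M_22   where M_22 = det([-3 -6 4; 2 5 -3; 4 3 -3]) = -2
  − (3) · M_23   where M_23 = det([-3 5 4; 2 2 -3; 4 -1 -3]) = -43
det = (-1)·(4)·(-40) + (+1)·(-1)·(-2) + (-1)·(3)·(-43) = 291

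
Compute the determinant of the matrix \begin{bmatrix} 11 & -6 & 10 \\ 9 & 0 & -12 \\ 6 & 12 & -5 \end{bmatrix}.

2826

Expand along row 2:
  − 9 · |-6 10; 12 -5| = −9·(30 − 120) = 810
  − (-12) · |11 -6; 6 12| = −(-12)·(132 − (-36)) = 2016
Sum: (810) + (2016) = 2826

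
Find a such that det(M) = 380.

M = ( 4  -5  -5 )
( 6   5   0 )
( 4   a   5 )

Expanding along the column containing a, det(M) is linear in a: det(M) = (-30)·a + (350).
Set (-30)·a + (350) = 380  ⇒  (-30)·a = 30  ⇒  a = -1.

-1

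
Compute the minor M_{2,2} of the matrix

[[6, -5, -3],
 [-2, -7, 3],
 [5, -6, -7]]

Delete row 2 and column 2; the remaining 2×2 submatrix is [6 -3; 5 -7].
Its determinant is 6·(-7) − (-3)·5 = -27.

-27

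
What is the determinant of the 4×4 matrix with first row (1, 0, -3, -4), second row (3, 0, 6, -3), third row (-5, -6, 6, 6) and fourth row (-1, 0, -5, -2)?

-108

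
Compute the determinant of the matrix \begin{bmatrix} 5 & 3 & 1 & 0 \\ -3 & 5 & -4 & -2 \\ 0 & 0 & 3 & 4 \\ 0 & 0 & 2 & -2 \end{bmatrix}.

-476

The matrix is block upper-triangular with a 2×2 block and a 2×2 block on the diagonal, so its determinant equals the product of the determinants of the diagonal blocks.
det of the 2×2 block = 34
det of the 2×2 block = -14
det = (34)·(-14) = -476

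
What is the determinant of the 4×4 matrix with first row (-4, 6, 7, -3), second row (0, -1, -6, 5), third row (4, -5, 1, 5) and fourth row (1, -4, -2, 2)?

-503

Expand along row 2 (it has 1 zero):
  + (-1) · M_22   where M_22 = det([-4 7 -3; 4 1 5; 1 -2 2]) = -42
  − (-6) · M_23   where M_23 = det([-4 6 -3; 4 -5 5; 1 -4 2]) = -25
  + (5) · M_24   where M_24 = det([-4 6 7; 4 -5 1; 1 -4 -2]) = -79
det = (+1)·(-1)·(-42) + (-1)·(-6)·(-25) + (+1)·(5)·(-79) = -503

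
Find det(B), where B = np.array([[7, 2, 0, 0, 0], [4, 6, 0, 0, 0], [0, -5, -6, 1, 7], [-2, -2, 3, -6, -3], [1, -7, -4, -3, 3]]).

B is block lower-triangular with a 2×2 block and a 3×3 block on the diagonal, so its determinant equals the product of the determinants of the diagonal blocks.
det of the 2×2 block = 34
det of the 3×3 block = -66
det = (34)·(-66) = -2244

-2244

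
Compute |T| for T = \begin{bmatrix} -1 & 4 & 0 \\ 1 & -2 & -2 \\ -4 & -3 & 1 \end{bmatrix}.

Expand along column 3:
  − (-2) · |-1 4; -4 -3| = −(-2)·(3 − (-16)) = 38
  + 1 · |-1 4; 1 -2| = 1·(2 − 4) = -2
Sum: (38) + (-2) = 36

det(T) = 36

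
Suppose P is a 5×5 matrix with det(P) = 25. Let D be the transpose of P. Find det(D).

det(Pᵀ) = det(P).
det(D) = (1)·(25) = 25

det(D) = 25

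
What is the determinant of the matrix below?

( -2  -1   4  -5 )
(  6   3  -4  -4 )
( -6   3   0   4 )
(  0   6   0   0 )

Expand along row 4 (it has 3 zeros):
  + (6) · M_42   where M_42 = det([-2 4 -5; 6 -4 -4; -6 0 4]) = 152
det = (+1)·(6)·(152) = 912

912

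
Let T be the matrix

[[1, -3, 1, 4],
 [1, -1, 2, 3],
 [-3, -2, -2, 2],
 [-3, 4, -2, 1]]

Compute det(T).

|T| = 77

Expand along row 1:
  + (1) · M_11   where M_11 = det([-1 2 3; -2 -2 2; 4 -2 1]) = 54
  − (-3) · M_12   where M_12 = det([1 2 3; -3 -2 2; -3 -2 1]) = -4
  + (1) · M_13   where M_13 = det([1 -1 3; -3 -2 2; -3 4 1]) = -61
  − (4) · M_14   where M_14 = det([1 -1 2; -3 -2 -2; -3 4 -2]) = -24
det = (+1)·(1)·(54) + (-1)·(-3)·(-4) + (+1)·(1)·(-61) + (-1)·(4)·(-24) = 77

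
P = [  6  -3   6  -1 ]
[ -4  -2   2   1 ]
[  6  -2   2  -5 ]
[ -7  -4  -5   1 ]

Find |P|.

Expand along row 1:
  + (6) · M_11   where M_11 = det([-2 2 1; -2 2 -5; -4 -5 1]) = 108
  − (-3) · M_12   where M_12 = det([-4 2 1; 6 2 -5; -7 -5 1]) = 134
  + (6) · M_13   where M_13 = det([-4 -2 1; 6 -2 -5; -7 -4 1]) = -8
  − (-1) · M_14   where M_14 = det([-4 -2 2; 6 -2 2; -7 -4 -5]) = -180
det = (+1)·(6)·(108) + (-1)·(-3)·(134) + (+1)·(6)·(-8) + (-1)·(-1)·(-180) = 822

The determinant is 822.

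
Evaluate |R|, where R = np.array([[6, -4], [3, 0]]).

|R| = 12

det(R) = 6·0 − (-4)·3 = 0 − (-12) = 12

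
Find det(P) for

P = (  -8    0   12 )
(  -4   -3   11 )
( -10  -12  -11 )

|P| = -1104

Expand along row 1:
  + (-8) · |-3 11; -12 -11| = (-8)·(33 − (-132)) = -1320
  + 12 · |-4 -3; -10 -12| = 12·(48 − 30) = 216
Sum: (-1320) + (216) = -1104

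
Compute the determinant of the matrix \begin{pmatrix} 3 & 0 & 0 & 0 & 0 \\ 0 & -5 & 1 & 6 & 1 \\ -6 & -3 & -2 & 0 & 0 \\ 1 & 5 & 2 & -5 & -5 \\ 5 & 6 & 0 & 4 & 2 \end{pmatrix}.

Expand along row 1 (it has 4 zeros):
  + (3) · M_11   where M_11 = det([-5 1 6 1; -3 -2 0 0; 5 2 -5 -5; 6 0 4 2]) = 462
det = (+1)·(3)·(462) = 1386

The determinant is 1386.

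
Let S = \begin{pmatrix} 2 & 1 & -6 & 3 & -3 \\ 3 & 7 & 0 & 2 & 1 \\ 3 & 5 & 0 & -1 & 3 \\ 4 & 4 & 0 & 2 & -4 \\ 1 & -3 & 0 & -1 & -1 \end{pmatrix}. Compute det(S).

672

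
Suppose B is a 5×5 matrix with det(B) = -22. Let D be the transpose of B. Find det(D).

det(Bᵀ) = det(B).
det(D) = (1)·(-22) = -22

-22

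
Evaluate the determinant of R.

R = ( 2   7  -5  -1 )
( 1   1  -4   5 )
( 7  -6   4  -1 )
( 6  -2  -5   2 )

The determinant is 1387.

Expand along row 1:
  + (2) · M_11   where M_11 = det([1 -4 5; -6 4 -1; -2 -5 2]) = 137
  − (7) · M_12   where M_12 = det([1 -4 5; 7 4 -1; 6 -5 2]) = -212
  + (-5) · M_13   where M_13 = det([1 1 5; 7 -6 -1; 6 -2 2]) = 76
  − (-1) · M_14   where M_14 = det([1 1 -4; 7 -6 4; 6 -2 -5]) = 9
det = (+1)·(2)·(137) + (-1)·(7)·(-212) + (+1)·(-5)·(76) + (-1)·(-1)·(9) = 1387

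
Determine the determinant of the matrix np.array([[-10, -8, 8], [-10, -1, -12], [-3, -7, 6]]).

668

Expand along row 1:
  + (-10) · |-1 -12; -7 6| = (-10)·(-6 − 84) = 900
  − (-8) · |-10 -12; -3 6| = −(-8)·(-60 − 36) = -768
  + 8 · |-10 -1; -3 -7| = 8·(70 − 3) = 536
Sum: (900) + (-768) + (536) = 668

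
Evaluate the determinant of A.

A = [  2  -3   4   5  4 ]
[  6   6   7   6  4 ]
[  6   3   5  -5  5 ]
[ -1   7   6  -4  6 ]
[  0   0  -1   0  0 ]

4166

Expand along row 5 (it has 4 zeros):
  + (-1) · M_53   where M_53 = det([2 -3 5 4; 6 6 6 4; 6 3 -5 5; -1 7 -4 6]) = -4166
det = (+1)·(-1)·(-4166) = 4166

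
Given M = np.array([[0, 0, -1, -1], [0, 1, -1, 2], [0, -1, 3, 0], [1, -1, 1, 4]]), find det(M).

0

Expand along column 1 (it has 3 zeros):
  − (1) · M_41   where M_41 = det([0 -1 -1; 1 -1 2; -1 3 0]) = 0
det = (-1)·(1)·(0) = 0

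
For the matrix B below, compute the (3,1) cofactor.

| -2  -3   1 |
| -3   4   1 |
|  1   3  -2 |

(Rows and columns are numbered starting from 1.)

Delete row 3 and column 1; the remaining 2×2 submatrix is [-3 1; 4 1].
Its determinant is (-3)·1 − 1·4 = -7.
The cofactor carries sign (−1)^(3+1) = +1, so C_{3,1} = +(-7) = -7.

The cofactor is -7.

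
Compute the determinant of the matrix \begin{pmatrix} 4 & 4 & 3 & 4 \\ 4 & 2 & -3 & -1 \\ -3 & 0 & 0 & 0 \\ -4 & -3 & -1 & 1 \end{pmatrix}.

Expand along row 3 (it has 3 zeros):
  + (-3) · M_31   where M_31 = det([4 3 4; 2 -3 -1; -3 -1 1]) = -57
det = (+1)·(-3)·(-57) = 171

171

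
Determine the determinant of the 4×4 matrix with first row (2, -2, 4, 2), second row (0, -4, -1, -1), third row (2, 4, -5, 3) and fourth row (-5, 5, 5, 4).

The determinant is 696.

Expand along row 2 (it has 1 zero):
  + (-4) · M_22   where M_22 = det([2 4 2; 2 -5 3; -5 5 4]) = -192
  − (-1) · M_23   where M_23 = det([2 -2 2; 2 4 3; -5 5 4]) = 108
  + (-1) · M_24   where M_24 = det([2 -2 4; 2 4 -5; -5 5 5]) = 180
det = (+1)·(-4)·(-192) + (-1)·(-1)·(108) + (+1)·(-1)·(180) = 696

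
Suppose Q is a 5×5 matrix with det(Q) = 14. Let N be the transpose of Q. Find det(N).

det(Qᵀ) = det(Q).
det(N) = (1)·(14) = 14

14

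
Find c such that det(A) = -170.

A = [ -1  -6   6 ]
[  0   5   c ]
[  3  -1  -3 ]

5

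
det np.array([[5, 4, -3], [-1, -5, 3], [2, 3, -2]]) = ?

0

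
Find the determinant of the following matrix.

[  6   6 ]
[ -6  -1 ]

det = 6·(-1) − 6·(-6) = -6 − (-36) = 30

30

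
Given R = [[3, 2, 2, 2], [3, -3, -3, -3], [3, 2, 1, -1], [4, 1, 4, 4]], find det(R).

Expand along row 1:
  + (3) · M_11   where M_11 = det([-3 -3 -3; 2 1 -1; 1 4 4]) = -18
  − (2) · M_12   where M_12 = det([3 -3 -3; 3 1 -1; 4 4 4]) = 48
  + (2) · M_13   where M_13 = det([3 -3 -3; 3 2 -1; 4 1 4]) = 90
  − (2) · M_14   where M_14 = det([3 -3 -3; 3 2 1; 4 1 4]) = 60
det = (+1)·(3)·(-18) + (-1)·(2)·(48) + (+1)·(2)·(90) + (-1)·(2)·(60) = -90

The determinant is -90.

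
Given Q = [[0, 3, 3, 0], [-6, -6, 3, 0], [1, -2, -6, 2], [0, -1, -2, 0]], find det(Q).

Expand along column 4 (it has 3 zeros):
  − (2) · M_34   where M_34 = det([0 3 3; -6 -6 3; 0 -1 -2]) = -18
det = (-1)·(2)·(-18) = 36

36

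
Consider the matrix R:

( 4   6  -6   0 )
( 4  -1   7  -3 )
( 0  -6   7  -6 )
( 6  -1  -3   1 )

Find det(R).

det(R) = 1820

Expand along row 1 (it has 1 zero):
  + (4) · M_11   where M_11 = det([-1 7 -3; -6 7 -6; -1 -3 1]) = 20
  − (6) · M_12   where M_12 = det([4 7 -3; 0 7 -6; 6 -3 1]) = -170
  + (-6) · M_13   where M_13 = det([4 -1 -3; 0 -6 -6; 6 -1 1]) = -120
det = (+1)·(4)·(20) + (-1)·(6)·(-170) + (+1)·(-6)·(-120) = 1820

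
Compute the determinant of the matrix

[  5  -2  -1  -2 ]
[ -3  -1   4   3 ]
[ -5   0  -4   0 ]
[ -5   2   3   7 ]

Expand along row 3 (it has 2 zeros):
  + (-5) · M_31   where M_31 = det([-2 -1 -2; -1 4 3; 2 3 7]) = -29
  + (-4) · M_33   where M_33 = det([5 -2 -2; -3 -1 3; -5 2 7]) = -55
det = (+1)·(-5)·(-29) + (+1)·(-4)·(-55) = 365

365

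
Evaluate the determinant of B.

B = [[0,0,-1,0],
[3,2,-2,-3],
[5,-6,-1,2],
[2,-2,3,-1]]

Expand along row 1 (it has 3 zeros):
  + (-1) · M_13   where M_13 = det([3 2 -3; 5 -6 2; 2 -2 -1]) = 42
det = (+1)·(-1)·(42) = -42

|B| = -42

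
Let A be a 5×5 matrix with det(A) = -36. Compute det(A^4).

det(A^4) = (det A)^4 = (-36)^4 = 1679616

1679616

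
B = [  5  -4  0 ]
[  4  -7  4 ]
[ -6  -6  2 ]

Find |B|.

Expand along row 1:
  + 5 · |-7 4; -6 2| = 5·(-14 − (-24)) = 50
  − (-4) · |4 4; -6 2| = −(-4)·(8 − (-24)) = 128
Sum: (50) + (128) = 178

det(B) = 178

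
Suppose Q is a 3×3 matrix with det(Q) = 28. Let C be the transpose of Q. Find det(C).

The determinant is 28.

det(Qᵀ) = det(Q).
det(C) = (1)·(28) = 28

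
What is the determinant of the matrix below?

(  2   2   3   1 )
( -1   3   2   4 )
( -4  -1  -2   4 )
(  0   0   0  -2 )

-22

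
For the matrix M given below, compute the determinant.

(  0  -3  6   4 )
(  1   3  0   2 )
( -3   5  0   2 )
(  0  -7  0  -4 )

Expand along column 3 (it has 3 zeros):
  + (6) · M_13   where M_13 = det([1 3 2; -3 5 2; 0 -7 -4]) = 0
det = (+1)·(6)·(0) = 0

det(M) = 0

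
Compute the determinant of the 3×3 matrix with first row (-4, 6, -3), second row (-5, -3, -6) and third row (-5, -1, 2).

Expand along column 1:
  + (-4) · |-3 -6; -1 2| = (-4)·(-6 − 6) = 48
  − (-5) · |6 -3; -1 2| = −(-5)·(12 − 3) = 45
  + (-5) · |6 -3; -3 -6| = (-5)·(-36 − 9) = 225
Sum: (48) + (45) + (225) = 318

The determinant is 318.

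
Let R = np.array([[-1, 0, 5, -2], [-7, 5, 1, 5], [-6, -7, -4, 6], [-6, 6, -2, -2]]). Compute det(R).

Expand along row 1 (it has 1 zero):
  + (-1) · M_11   where M_11 = det([5 1 5; -7 -4 6; 6 -2 -2]) = 312
  + (5) · M_13   where M_13 = det([-7 5 5; -6 -7 6; -6 6 -2]) = -476
  − (-2) · M_14   where M_14 = det([-7 5 1; -6 -7 -4; -6 6 -2]) = -284
det = (+1)·(-1)·(312) + (+1)·(5)·(-476) + (-1)·(-2)·(-284) = -3260

The determinant is -3260.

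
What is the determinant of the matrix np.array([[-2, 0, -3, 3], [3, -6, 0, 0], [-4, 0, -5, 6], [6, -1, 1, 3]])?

Expand along row 2 (it has 2 zeros):
  − (3) · M_21   where M_21 = det([0 -3 3; 0 -5 6; -1 1 3]) = 3
  + (-6) · M_22   where M_22 = det([-2 -3 3; -4 -5 6; 6 1 3]) = -24
det = (-1)·(3)·(3) + (+1)·(-6)·(-24) = 135

135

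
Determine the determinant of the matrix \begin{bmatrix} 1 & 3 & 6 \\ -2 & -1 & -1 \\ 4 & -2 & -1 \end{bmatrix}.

29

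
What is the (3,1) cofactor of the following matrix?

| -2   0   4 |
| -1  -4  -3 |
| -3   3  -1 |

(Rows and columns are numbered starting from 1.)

Delete row 3 and column 1; the remaining 2×2 submatrix is [0 4; -4 -3].
Its determinant is 0·(-3) − 4·(-4) = 16.
The cofactor carries sign (−1)^(3+1) = +1, so C_{3,1} = +(16) = 16.

16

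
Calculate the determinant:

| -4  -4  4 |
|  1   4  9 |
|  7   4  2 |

-228

Expand along column 1:
  + (-4) · |4 9; 4 2| = (-4)·(8 − 36) = 112
  − 1 · |-4 4; 4 2| = −1·(-8 − 16) = 24
  + 7 · |-4 4; 4 9| = 7·(-36 − 16) = -364
Sum: (112) + (24) + (-364) = -228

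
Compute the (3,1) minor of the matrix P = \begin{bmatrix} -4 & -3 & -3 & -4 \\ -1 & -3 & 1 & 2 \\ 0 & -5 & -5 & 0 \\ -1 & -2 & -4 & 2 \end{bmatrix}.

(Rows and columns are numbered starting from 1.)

Delete row 3 and column 1; the remaining 3×3 submatrix is [-3 -3 -4; -3 1 2; -2 -4 2].
Its determinant is -92.

-92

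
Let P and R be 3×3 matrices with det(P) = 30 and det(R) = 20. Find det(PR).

det(PR) = 600

det(PR) = det(P)·det(R) = (30)·(20) = 600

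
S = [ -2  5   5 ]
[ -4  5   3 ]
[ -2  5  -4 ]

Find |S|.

-90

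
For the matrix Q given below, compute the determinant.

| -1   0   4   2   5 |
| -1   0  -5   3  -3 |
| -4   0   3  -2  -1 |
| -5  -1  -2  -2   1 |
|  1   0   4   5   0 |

The determinant is -888.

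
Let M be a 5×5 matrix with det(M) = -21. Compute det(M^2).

det(M^2) = (det M)^2 = (-21)^2 = 441

The determinant is 441.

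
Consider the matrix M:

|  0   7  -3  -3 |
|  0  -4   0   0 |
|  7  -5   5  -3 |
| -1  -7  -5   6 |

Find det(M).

-828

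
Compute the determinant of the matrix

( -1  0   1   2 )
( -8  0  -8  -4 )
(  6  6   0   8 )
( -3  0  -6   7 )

The determinant is -1176.

Expand along column 2 (it has 3 zeros):
  − (6) · M_32   where M_32 = det([-1 1 2; -8 -8 -4; -3 -6 7]) = 196
det = (-1)·(6)·(196) = -1176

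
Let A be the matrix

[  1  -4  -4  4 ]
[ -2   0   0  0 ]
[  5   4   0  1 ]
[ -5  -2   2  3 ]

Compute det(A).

det(A) = 192

Expand along row 2 (it has 3 zeros):
  − (-2) · M_21   where M_21 = det([-4 -4 4; 4 0 1; -2 2 3]) = 96
det = (-1)·(-2)·(96) = 192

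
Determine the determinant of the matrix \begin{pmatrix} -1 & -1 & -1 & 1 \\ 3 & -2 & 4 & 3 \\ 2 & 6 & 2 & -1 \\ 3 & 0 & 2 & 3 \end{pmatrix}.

56

Expand along row 4 (it has 1 zero):
  − (3) · M_41   where M_41 = det([-1 -1 1; -2 4 3; 6 2 -1]) = -34
  − (2) · M_43   where M_43 = det([-1 -1 1; 3 -2 3; 2 6 -1]) = 29
  + (3) · M_44   where M_44 = det([-1 -1 -1; 3 -2 4; 2 6 2]) = 4
det = (-1)·(3)·(-34) + (-1)·(2)·(29) + (+1)·(3)·(4) = 56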